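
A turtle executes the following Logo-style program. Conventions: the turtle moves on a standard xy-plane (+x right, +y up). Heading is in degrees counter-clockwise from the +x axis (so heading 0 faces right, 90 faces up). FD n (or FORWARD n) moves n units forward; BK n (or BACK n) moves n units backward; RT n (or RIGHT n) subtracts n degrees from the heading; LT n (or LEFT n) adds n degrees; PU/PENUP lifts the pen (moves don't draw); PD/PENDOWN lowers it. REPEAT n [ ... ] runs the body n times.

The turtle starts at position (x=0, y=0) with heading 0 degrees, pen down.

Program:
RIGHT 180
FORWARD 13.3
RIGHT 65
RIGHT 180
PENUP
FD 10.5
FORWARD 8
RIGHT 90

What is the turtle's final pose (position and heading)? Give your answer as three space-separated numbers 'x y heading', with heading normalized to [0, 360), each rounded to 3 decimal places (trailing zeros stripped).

Executing turtle program step by step:
Start: pos=(0,0), heading=0, pen down
RT 180: heading 0 -> 180
FD 13.3: (0,0) -> (-13.3,0) [heading=180, draw]
RT 65: heading 180 -> 115
RT 180: heading 115 -> 295
PU: pen up
FD 10.5: (-13.3,0) -> (-8.863,-9.516) [heading=295, move]
FD 8: (-8.863,-9.516) -> (-5.482,-16.767) [heading=295, move]
RT 90: heading 295 -> 205
Final: pos=(-5.482,-16.767), heading=205, 1 segment(s) drawn

Answer: -5.482 -16.767 205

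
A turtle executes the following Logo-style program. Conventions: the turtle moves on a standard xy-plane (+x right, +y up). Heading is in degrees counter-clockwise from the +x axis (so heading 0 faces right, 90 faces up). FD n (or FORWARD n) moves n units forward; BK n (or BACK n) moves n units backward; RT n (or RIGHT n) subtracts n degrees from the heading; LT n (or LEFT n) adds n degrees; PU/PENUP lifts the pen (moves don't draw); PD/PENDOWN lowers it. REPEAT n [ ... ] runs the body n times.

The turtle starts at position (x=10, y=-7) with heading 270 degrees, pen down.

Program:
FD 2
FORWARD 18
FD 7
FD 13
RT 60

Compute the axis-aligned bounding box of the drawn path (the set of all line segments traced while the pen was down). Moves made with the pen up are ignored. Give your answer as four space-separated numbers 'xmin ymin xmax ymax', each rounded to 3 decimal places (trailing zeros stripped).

Answer: 10 -47 10 -7

Derivation:
Executing turtle program step by step:
Start: pos=(10,-7), heading=270, pen down
FD 2: (10,-7) -> (10,-9) [heading=270, draw]
FD 18: (10,-9) -> (10,-27) [heading=270, draw]
FD 7: (10,-27) -> (10,-34) [heading=270, draw]
FD 13: (10,-34) -> (10,-47) [heading=270, draw]
RT 60: heading 270 -> 210
Final: pos=(10,-47), heading=210, 4 segment(s) drawn

Segment endpoints: x in {10, 10, 10, 10}, y in {-47, -34, -27, -9, -7}
xmin=10, ymin=-47, xmax=10, ymax=-7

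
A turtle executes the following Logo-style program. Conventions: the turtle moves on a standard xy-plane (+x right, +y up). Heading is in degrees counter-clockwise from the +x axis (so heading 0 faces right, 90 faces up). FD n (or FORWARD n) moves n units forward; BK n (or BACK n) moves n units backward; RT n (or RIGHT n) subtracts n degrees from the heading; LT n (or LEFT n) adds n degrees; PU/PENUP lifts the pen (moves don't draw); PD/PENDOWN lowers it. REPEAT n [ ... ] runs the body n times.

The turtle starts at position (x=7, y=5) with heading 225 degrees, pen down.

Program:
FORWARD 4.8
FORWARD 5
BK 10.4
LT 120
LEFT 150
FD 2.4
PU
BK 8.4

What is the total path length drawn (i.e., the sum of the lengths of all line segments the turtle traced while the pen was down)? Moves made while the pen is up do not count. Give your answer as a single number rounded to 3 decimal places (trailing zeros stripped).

Answer: 22.6

Derivation:
Executing turtle program step by step:
Start: pos=(7,5), heading=225, pen down
FD 4.8: (7,5) -> (3.606,1.606) [heading=225, draw]
FD 5: (3.606,1.606) -> (0.07,-1.93) [heading=225, draw]
BK 10.4: (0.07,-1.93) -> (7.424,5.424) [heading=225, draw]
LT 120: heading 225 -> 345
LT 150: heading 345 -> 135
FD 2.4: (7.424,5.424) -> (5.727,7.121) [heading=135, draw]
PU: pen up
BK 8.4: (5.727,7.121) -> (11.667,1.182) [heading=135, move]
Final: pos=(11.667,1.182), heading=135, 4 segment(s) drawn

Segment lengths:
  seg 1: (7,5) -> (3.606,1.606), length = 4.8
  seg 2: (3.606,1.606) -> (0.07,-1.93), length = 5
  seg 3: (0.07,-1.93) -> (7.424,5.424), length = 10.4
  seg 4: (7.424,5.424) -> (5.727,7.121), length = 2.4
Total = 22.6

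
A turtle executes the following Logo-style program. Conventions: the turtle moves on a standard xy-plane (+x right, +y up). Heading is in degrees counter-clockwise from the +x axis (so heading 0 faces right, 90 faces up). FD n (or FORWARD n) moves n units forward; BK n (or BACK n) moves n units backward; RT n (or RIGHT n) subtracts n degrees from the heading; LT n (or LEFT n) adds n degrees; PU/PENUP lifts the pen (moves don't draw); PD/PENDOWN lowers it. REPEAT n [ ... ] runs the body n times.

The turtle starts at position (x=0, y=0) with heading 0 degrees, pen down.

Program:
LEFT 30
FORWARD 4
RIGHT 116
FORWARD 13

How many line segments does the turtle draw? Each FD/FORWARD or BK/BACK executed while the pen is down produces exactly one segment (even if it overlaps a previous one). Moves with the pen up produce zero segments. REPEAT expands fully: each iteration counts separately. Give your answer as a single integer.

Answer: 2

Derivation:
Executing turtle program step by step:
Start: pos=(0,0), heading=0, pen down
LT 30: heading 0 -> 30
FD 4: (0,0) -> (3.464,2) [heading=30, draw]
RT 116: heading 30 -> 274
FD 13: (3.464,2) -> (4.371,-10.968) [heading=274, draw]
Final: pos=(4.371,-10.968), heading=274, 2 segment(s) drawn
Segments drawn: 2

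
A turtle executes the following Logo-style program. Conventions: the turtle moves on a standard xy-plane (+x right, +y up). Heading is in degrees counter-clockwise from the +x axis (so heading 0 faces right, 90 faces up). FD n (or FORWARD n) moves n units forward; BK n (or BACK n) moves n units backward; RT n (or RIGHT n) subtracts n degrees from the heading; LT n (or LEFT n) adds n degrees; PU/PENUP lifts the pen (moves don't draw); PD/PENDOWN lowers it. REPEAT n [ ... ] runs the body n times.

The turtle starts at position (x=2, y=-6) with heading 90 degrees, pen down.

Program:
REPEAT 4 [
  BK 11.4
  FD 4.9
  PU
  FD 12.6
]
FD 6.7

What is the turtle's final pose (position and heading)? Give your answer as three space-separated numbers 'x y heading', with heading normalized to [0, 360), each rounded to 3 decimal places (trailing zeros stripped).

Executing turtle program step by step:
Start: pos=(2,-6), heading=90, pen down
REPEAT 4 [
  -- iteration 1/4 --
  BK 11.4: (2,-6) -> (2,-17.4) [heading=90, draw]
  FD 4.9: (2,-17.4) -> (2,-12.5) [heading=90, draw]
  PU: pen up
  FD 12.6: (2,-12.5) -> (2,0.1) [heading=90, move]
  -- iteration 2/4 --
  BK 11.4: (2,0.1) -> (2,-11.3) [heading=90, move]
  FD 4.9: (2,-11.3) -> (2,-6.4) [heading=90, move]
  PU: pen up
  FD 12.6: (2,-6.4) -> (2,6.2) [heading=90, move]
  -- iteration 3/4 --
  BK 11.4: (2,6.2) -> (2,-5.2) [heading=90, move]
  FD 4.9: (2,-5.2) -> (2,-0.3) [heading=90, move]
  PU: pen up
  FD 12.6: (2,-0.3) -> (2,12.3) [heading=90, move]
  -- iteration 4/4 --
  BK 11.4: (2,12.3) -> (2,0.9) [heading=90, move]
  FD 4.9: (2,0.9) -> (2,5.8) [heading=90, move]
  PU: pen up
  FD 12.6: (2,5.8) -> (2,18.4) [heading=90, move]
]
FD 6.7: (2,18.4) -> (2,25.1) [heading=90, move]
Final: pos=(2,25.1), heading=90, 2 segment(s) drawn

Answer: 2 25.1 90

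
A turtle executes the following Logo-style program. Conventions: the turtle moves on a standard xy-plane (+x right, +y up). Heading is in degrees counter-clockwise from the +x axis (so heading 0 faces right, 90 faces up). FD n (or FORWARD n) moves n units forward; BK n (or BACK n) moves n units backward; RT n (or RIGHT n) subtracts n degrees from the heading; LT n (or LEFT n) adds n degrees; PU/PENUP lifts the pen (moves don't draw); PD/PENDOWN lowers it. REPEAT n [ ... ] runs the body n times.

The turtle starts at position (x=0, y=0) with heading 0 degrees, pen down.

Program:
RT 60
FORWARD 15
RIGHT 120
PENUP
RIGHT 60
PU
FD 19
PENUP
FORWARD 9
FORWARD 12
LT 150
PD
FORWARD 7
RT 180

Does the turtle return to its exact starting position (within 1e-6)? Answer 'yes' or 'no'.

Executing turtle program step by step:
Start: pos=(0,0), heading=0, pen down
RT 60: heading 0 -> 300
FD 15: (0,0) -> (7.5,-12.99) [heading=300, draw]
RT 120: heading 300 -> 180
PU: pen up
RT 60: heading 180 -> 120
PU: pen up
FD 19: (7.5,-12.99) -> (-2,3.464) [heading=120, move]
PU: pen up
FD 9: (-2,3.464) -> (-6.5,11.258) [heading=120, move]
FD 12: (-6.5,11.258) -> (-12.5,21.651) [heading=120, move]
LT 150: heading 120 -> 270
PD: pen down
FD 7: (-12.5,21.651) -> (-12.5,14.651) [heading=270, draw]
RT 180: heading 270 -> 90
Final: pos=(-12.5,14.651), heading=90, 2 segment(s) drawn

Start position: (0, 0)
Final position: (-12.5, 14.651)
Distance = 19.259; >= 1e-6 -> NOT closed

Answer: no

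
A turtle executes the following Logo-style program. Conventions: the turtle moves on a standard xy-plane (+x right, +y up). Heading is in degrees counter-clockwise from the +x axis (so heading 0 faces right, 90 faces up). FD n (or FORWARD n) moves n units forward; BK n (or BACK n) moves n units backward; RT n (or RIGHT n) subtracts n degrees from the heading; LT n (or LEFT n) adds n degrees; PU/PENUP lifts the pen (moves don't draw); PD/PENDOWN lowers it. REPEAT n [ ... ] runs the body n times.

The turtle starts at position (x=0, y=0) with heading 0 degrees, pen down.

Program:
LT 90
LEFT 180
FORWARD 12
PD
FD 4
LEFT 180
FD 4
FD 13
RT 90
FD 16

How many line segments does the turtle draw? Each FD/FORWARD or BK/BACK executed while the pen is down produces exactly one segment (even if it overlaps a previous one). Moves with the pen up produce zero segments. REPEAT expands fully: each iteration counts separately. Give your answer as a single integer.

Answer: 5

Derivation:
Executing turtle program step by step:
Start: pos=(0,0), heading=0, pen down
LT 90: heading 0 -> 90
LT 180: heading 90 -> 270
FD 12: (0,0) -> (0,-12) [heading=270, draw]
PD: pen down
FD 4: (0,-12) -> (0,-16) [heading=270, draw]
LT 180: heading 270 -> 90
FD 4: (0,-16) -> (0,-12) [heading=90, draw]
FD 13: (0,-12) -> (0,1) [heading=90, draw]
RT 90: heading 90 -> 0
FD 16: (0,1) -> (16,1) [heading=0, draw]
Final: pos=(16,1), heading=0, 5 segment(s) drawn
Segments drawn: 5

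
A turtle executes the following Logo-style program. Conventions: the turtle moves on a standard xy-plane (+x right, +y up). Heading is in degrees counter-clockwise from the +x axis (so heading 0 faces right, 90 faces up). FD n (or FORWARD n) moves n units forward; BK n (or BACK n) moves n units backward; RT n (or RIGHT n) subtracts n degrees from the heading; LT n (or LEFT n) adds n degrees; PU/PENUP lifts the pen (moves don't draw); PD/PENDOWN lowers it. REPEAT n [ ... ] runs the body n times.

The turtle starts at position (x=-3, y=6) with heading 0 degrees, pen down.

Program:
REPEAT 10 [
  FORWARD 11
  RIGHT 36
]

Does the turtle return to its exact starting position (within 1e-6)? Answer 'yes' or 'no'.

Answer: yes

Derivation:
Executing turtle program step by step:
Start: pos=(-3,6), heading=0, pen down
REPEAT 10 [
  -- iteration 1/10 --
  FD 11: (-3,6) -> (8,6) [heading=0, draw]
  RT 36: heading 0 -> 324
  -- iteration 2/10 --
  FD 11: (8,6) -> (16.899,-0.466) [heading=324, draw]
  RT 36: heading 324 -> 288
  -- iteration 3/10 --
  FD 11: (16.899,-0.466) -> (20.298,-10.927) [heading=288, draw]
  RT 36: heading 288 -> 252
  -- iteration 4/10 --
  FD 11: (20.298,-10.927) -> (16.899,-21.389) [heading=252, draw]
  RT 36: heading 252 -> 216
  -- iteration 5/10 --
  FD 11: (16.899,-21.389) -> (8,-27.855) [heading=216, draw]
  RT 36: heading 216 -> 180
  -- iteration 6/10 --
  FD 11: (8,-27.855) -> (-3,-27.855) [heading=180, draw]
  RT 36: heading 180 -> 144
  -- iteration 7/10 --
  FD 11: (-3,-27.855) -> (-11.899,-21.389) [heading=144, draw]
  RT 36: heading 144 -> 108
  -- iteration 8/10 --
  FD 11: (-11.899,-21.389) -> (-15.298,-10.927) [heading=108, draw]
  RT 36: heading 108 -> 72
  -- iteration 9/10 --
  FD 11: (-15.298,-10.927) -> (-11.899,-0.466) [heading=72, draw]
  RT 36: heading 72 -> 36
  -- iteration 10/10 --
  FD 11: (-11.899,-0.466) -> (-3,6) [heading=36, draw]
  RT 36: heading 36 -> 0
]
Final: pos=(-3,6), heading=0, 10 segment(s) drawn

Start position: (-3, 6)
Final position: (-3, 6)
Distance = 0; < 1e-6 -> CLOSED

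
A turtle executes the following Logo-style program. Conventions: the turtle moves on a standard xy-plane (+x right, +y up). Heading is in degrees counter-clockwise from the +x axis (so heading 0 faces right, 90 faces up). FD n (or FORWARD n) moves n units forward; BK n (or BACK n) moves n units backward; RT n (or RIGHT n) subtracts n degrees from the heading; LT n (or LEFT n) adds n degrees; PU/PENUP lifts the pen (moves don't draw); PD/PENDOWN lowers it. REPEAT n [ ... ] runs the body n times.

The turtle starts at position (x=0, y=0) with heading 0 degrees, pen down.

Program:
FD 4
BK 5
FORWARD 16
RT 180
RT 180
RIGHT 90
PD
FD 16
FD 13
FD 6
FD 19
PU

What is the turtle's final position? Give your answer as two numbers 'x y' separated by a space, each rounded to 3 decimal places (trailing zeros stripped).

Answer: 15 -54

Derivation:
Executing turtle program step by step:
Start: pos=(0,0), heading=0, pen down
FD 4: (0,0) -> (4,0) [heading=0, draw]
BK 5: (4,0) -> (-1,0) [heading=0, draw]
FD 16: (-1,0) -> (15,0) [heading=0, draw]
RT 180: heading 0 -> 180
RT 180: heading 180 -> 0
RT 90: heading 0 -> 270
PD: pen down
FD 16: (15,0) -> (15,-16) [heading=270, draw]
FD 13: (15,-16) -> (15,-29) [heading=270, draw]
FD 6: (15,-29) -> (15,-35) [heading=270, draw]
FD 19: (15,-35) -> (15,-54) [heading=270, draw]
PU: pen up
Final: pos=(15,-54), heading=270, 7 segment(s) drawn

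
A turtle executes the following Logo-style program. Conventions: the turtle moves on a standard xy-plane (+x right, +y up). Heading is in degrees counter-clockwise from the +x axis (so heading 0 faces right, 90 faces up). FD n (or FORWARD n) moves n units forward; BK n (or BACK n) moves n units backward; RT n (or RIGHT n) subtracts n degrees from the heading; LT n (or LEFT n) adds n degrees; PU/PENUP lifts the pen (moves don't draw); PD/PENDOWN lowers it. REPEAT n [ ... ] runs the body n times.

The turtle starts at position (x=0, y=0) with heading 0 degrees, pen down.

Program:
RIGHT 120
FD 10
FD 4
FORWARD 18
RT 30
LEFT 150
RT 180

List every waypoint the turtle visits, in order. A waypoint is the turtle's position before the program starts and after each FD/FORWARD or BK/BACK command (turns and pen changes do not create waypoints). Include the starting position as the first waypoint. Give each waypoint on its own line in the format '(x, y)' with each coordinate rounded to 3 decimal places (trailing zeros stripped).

Executing turtle program step by step:
Start: pos=(0,0), heading=0, pen down
RT 120: heading 0 -> 240
FD 10: (0,0) -> (-5,-8.66) [heading=240, draw]
FD 4: (-5,-8.66) -> (-7,-12.124) [heading=240, draw]
FD 18: (-7,-12.124) -> (-16,-27.713) [heading=240, draw]
RT 30: heading 240 -> 210
LT 150: heading 210 -> 0
RT 180: heading 0 -> 180
Final: pos=(-16,-27.713), heading=180, 3 segment(s) drawn
Waypoints (4 total):
(0, 0)
(-5, -8.66)
(-7, -12.124)
(-16, -27.713)

Answer: (0, 0)
(-5, -8.66)
(-7, -12.124)
(-16, -27.713)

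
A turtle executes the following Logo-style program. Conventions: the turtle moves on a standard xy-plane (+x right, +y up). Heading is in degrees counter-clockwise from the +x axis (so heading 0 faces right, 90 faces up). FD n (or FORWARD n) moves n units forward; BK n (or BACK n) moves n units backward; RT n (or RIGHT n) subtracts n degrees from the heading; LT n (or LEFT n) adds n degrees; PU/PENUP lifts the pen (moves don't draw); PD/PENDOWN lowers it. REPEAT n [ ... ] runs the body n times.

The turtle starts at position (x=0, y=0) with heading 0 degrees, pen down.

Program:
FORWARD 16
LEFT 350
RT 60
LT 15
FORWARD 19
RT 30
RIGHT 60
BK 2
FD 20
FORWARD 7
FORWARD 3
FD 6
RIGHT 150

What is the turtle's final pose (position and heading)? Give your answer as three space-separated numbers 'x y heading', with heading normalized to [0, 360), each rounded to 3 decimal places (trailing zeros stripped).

Answer: -0.953 -35.065 65

Derivation:
Executing turtle program step by step:
Start: pos=(0,0), heading=0, pen down
FD 16: (0,0) -> (16,0) [heading=0, draw]
LT 350: heading 0 -> 350
RT 60: heading 350 -> 290
LT 15: heading 290 -> 305
FD 19: (16,0) -> (26.898,-15.564) [heading=305, draw]
RT 30: heading 305 -> 275
RT 60: heading 275 -> 215
BK 2: (26.898,-15.564) -> (28.536,-14.417) [heading=215, draw]
FD 20: (28.536,-14.417) -> (12.153,-25.888) [heading=215, draw]
FD 7: (12.153,-25.888) -> (6.419,-29.903) [heading=215, draw]
FD 3: (6.419,-29.903) -> (3.962,-31.624) [heading=215, draw]
FD 6: (3.962,-31.624) -> (-0.953,-35.065) [heading=215, draw]
RT 150: heading 215 -> 65
Final: pos=(-0.953,-35.065), heading=65, 7 segment(s) drawn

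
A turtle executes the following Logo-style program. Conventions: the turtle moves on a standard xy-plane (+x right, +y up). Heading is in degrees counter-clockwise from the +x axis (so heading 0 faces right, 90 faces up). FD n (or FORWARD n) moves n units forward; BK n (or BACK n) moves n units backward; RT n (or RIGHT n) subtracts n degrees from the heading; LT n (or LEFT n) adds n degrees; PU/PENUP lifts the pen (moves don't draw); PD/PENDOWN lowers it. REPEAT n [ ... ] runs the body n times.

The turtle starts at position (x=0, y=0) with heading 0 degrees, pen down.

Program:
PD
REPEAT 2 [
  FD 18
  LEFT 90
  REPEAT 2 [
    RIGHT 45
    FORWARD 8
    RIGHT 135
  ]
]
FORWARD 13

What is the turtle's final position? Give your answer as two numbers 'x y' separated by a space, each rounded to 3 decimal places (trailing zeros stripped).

Answer: 5 18

Derivation:
Executing turtle program step by step:
Start: pos=(0,0), heading=0, pen down
PD: pen down
REPEAT 2 [
  -- iteration 1/2 --
  FD 18: (0,0) -> (18,0) [heading=0, draw]
  LT 90: heading 0 -> 90
  REPEAT 2 [
    -- iteration 1/2 --
    RT 45: heading 90 -> 45
    FD 8: (18,0) -> (23.657,5.657) [heading=45, draw]
    RT 135: heading 45 -> 270
    -- iteration 2/2 --
    RT 45: heading 270 -> 225
    FD 8: (23.657,5.657) -> (18,0) [heading=225, draw]
    RT 135: heading 225 -> 90
  ]
  -- iteration 2/2 --
  FD 18: (18,0) -> (18,18) [heading=90, draw]
  LT 90: heading 90 -> 180
  REPEAT 2 [
    -- iteration 1/2 --
    RT 45: heading 180 -> 135
    FD 8: (18,18) -> (12.343,23.657) [heading=135, draw]
    RT 135: heading 135 -> 0
    -- iteration 2/2 --
    RT 45: heading 0 -> 315
    FD 8: (12.343,23.657) -> (18,18) [heading=315, draw]
    RT 135: heading 315 -> 180
  ]
]
FD 13: (18,18) -> (5,18) [heading=180, draw]
Final: pos=(5,18), heading=180, 7 segment(s) drawn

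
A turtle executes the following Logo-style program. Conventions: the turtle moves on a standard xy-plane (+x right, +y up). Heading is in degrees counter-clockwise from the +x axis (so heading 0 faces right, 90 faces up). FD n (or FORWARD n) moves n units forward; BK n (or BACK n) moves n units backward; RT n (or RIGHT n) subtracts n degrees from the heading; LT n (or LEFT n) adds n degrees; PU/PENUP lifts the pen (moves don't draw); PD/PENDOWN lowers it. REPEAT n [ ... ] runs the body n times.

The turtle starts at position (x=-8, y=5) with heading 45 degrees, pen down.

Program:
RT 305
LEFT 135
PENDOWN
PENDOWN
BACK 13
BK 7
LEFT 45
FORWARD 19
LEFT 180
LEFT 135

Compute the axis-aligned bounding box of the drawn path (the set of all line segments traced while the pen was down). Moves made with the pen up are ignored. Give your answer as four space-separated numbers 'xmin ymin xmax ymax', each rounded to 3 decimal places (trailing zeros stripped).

Answer: -8 2.672 6.771 21.383

Derivation:
Executing turtle program step by step:
Start: pos=(-8,5), heading=45, pen down
RT 305: heading 45 -> 100
LT 135: heading 100 -> 235
PD: pen down
PD: pen down
BK 13: (-8,5) -> (-0.544,15.649) [heading=235, draw]
BK 7: (-0.544,15.649) -> (3.472,21.383) [heading=235, draw]
LT 45: heading 235 -> 280
FD 19: (3.472,21.383) -> (6.771,2.672) [heading=280, draw]
LT 180: heading 280 -> 100
LT 135: heading 100 -> 235
Final: pos=(6.771,2.672), heading=235, 3 segment(s) drawn

Segment endpoints: x in {-8, -0.544, 3.472, 6.771}, y in {2.672, 5, 15.649, 21.383}
xmin=-8, ymin=2.672, xmax=6.771, ymax=21.383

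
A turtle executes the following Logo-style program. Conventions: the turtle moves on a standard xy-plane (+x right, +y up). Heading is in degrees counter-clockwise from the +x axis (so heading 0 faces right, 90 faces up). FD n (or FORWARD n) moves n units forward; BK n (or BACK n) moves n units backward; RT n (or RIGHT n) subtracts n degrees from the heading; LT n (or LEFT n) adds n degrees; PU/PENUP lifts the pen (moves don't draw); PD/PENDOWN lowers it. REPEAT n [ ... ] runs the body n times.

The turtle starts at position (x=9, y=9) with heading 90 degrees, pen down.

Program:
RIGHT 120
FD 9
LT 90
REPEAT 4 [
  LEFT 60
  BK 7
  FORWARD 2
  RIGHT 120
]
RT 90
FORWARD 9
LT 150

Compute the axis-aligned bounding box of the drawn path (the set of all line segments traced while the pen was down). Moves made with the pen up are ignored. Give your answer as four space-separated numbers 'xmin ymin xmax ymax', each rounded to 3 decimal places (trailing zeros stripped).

Answer: 8.294 -5.892 20.294 9.17

Derivation:
Executing turtle program step by step:
Start: pos=(9,9), heading=90, pen down
RT 120: heading 90 -> 330
FD 9: (9,9) -> (16.794,4.5) [heading=330, draw]
LT 90: heading 330 -> 60
REPEAT 4 [
  -- iteration 1/4 --
  LT 60: heading 60 -> 120
  BK 7: (16.794,4.5) -> (20.294,-1.562) [heading=120, draw]
  FD 2: (20.294,-1.562) -> (19.294,0.17) [heading=120, draw]
  RT 120: heading 120 -> 0
  -- iteration 2/4 --
  LT 60: heading 0 -> 60
  BK 7: (19.294,0.17) -> (15.794,-5.892) [heading=60, draw]
  FD 2: (15.794,-5.892) -> (16.794,-4.16) [heading=60, draw]
  RT 120: heading 60 -> 300
  -- iteration 3/4 --
  LT 60: heading 300 -> 0
  BK 7: (16.794,-4.16) -> (9.794,-4.16) [heading=0, draw]
  FD 2: (9.794,-4.16) -> (11.794,-4.16) [heading=0, draw]
  RT 120: heading 0 -> 240
  -- iteration 4/4 --
  LT 60: heading 240 -> 300
  BK 7: (11.794,-4.16) -> (8.294,1.902) [heading=300, draw]
  FD 2: (8.294,1.902) -> (9.294,0.17) [heading=300, draw]
  RT 120: heading 300 -> 180
]
RT 90: heading 180 -> 90
FD 9: (9.294,0.17) -> (9.294,9.17) [heading=90, draw]
LT 150: heading 90 -> 240
Final: pos=(9.294,9.17), heading=240, 10 segment(s) drawn

Segment endpoints: x in {8.294, 9, 9.294, 9.294, 9.794, 11.794, 15.794, 16.794, 19.294, 20.294}, y in {-5.892, -4.16, -1.562, 0.17, 0.17, 1.902, 4.5, 9, 9.17}
xmin=8.294, ymin=-5.892, xmax=20.294, ymax=9.17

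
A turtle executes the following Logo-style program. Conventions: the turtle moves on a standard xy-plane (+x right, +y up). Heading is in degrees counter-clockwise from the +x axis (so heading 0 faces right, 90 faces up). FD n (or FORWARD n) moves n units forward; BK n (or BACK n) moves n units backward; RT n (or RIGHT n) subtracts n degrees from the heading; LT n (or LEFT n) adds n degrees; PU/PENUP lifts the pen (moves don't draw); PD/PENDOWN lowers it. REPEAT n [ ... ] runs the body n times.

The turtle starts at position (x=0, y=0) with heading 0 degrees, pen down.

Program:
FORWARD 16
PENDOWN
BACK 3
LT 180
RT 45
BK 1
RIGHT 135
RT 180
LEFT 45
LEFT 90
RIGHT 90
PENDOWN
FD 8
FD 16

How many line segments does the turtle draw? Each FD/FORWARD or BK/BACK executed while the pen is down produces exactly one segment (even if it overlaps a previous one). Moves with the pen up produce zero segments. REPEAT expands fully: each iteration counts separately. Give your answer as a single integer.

Answer: 5

Derivation:
Executing turtle program step by step:
Start: pos=(0,0), heading=0, pen down
FD 16: (0,0) -> (16,0) [heading=0, draw]
PD: pen down
BK 3: (16,0) -> (13,0) [heading=0, draw]
LT 180: heading 0 -> 180
RT 45: heading 180 -> 135
BK 1: (13,0) -> (13.707,-0.707) [heading=135, draw]
RT 135: heading 135 -> 0
RT 180: heading 0 -> 180
LT 45: heading 180 -> 225
LT 90: heading 225 -> 315
RT 90: heading 315 -> 225
PD: pen down
FD 8: (13.707,-0.707) -> (8.05,-6.364) [heading=225, draw]
FD 16: (8.05,-6.364) -> (-3.263,-17.678) [heading=225, draw]
Final: pos=(-3.263,-17.678), heading=225, 5 segment(s) drawn
Segments drawn: 5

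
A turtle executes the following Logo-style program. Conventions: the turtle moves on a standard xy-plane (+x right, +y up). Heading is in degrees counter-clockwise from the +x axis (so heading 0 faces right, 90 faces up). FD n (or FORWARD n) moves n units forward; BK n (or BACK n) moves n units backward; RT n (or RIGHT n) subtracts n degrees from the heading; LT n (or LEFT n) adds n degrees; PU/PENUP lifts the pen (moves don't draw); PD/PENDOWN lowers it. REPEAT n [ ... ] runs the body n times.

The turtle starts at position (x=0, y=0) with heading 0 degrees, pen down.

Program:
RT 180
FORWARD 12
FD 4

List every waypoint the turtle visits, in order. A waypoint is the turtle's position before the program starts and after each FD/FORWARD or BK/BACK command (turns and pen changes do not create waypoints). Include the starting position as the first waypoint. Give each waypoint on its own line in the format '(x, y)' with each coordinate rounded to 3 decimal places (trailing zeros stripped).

Answer: (0, 0)
(-12, 0)
(-16, 0)

Derivation:
Executing turtle program step by step:
Start: pos=(0,0), heading=0, pen down
RT 180: heading 0 -> 180
FD 12: (0,0) -> (-12,0) [heading=180, draw]
FD 4: (-12,0) -> (-16,0) [heading=180, draw]
Final: pos=(-16,0), heading=180, 2 segment(s) drawn
Waypoints (3 total):
(0, 0)
(-12, 0)
(-16, 0)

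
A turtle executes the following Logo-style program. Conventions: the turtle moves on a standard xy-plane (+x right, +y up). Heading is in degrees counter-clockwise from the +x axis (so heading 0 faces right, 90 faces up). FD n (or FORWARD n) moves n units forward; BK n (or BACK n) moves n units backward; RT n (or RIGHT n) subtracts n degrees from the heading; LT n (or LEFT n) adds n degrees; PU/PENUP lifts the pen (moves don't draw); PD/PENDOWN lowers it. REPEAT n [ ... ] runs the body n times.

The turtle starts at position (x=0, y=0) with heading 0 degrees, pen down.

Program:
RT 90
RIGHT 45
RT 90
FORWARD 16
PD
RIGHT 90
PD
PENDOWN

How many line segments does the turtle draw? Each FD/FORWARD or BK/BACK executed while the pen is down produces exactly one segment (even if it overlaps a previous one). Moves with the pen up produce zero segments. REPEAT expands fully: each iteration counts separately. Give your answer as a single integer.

Executing turtle program step by step:
Start: pos=(0,0), heading=0, pen down
RT 90: heading 0 -> 270
RT 45: heading 270 -> 225
RT 90: heading 225 -> 135
FD 16: (0,0) -> (-11.314,11.314) [heading=135, draw]
PD: pen down
RT 90: heading 135 -> 45
PD: pen down
PD: pen down
Final: pos=(-11.314,11.314), heading=45, 1 segment(s) drawn
Segments drawn: 1

Answer: 1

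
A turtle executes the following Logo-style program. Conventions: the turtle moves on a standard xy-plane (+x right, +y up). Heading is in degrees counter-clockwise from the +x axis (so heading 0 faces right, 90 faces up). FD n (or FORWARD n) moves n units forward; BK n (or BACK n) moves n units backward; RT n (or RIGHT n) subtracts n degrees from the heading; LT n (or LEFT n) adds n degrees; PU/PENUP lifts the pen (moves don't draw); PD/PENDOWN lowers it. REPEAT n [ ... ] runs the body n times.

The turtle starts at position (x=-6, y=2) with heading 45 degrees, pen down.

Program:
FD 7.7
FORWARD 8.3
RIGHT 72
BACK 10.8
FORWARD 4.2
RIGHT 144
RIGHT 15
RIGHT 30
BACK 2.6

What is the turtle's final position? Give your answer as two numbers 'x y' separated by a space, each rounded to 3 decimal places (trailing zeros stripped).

Executing turtle program step by step:
Start: pos=(-6,2), heading=45, pen down
FD 7.7: (-6,2) -> (-0.555,7.445) [heading=45, draw]
FD 8.3: (-0.555,7.445) -> (5.314,13.314) [heading=45, draw]
RT 72: heading 45 -> 333
BK 10.8: (5.314,13.314) -> (-4.309,18.217) [heading=333, draw]
FD 4.2: (-4.309,18.217) -> (-0.567,16.31) [heading=333, draw]
RT 144: heading 333 -> 189
RT 15: heading 189 -> 174
RT 30: heading 174 -> 144
BK 2.6: (-0.567,16.31) -> (1.537,14.782) [heading=144, draw]
Final: pos=(1.537,14.782), heading=144, 5 segment(s) drawn

Answer: 1.537 14.782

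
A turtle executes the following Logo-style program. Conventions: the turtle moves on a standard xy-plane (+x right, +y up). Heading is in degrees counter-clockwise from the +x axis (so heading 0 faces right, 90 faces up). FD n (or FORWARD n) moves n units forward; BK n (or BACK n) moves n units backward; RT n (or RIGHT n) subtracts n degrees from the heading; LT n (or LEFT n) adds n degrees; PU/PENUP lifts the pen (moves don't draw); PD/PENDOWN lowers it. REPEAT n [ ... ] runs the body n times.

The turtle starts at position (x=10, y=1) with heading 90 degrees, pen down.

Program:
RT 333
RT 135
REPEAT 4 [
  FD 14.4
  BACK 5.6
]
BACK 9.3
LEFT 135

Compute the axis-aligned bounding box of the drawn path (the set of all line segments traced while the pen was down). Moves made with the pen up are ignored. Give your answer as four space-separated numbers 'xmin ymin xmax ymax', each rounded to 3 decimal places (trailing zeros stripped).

Answer: 10 -11.608 48.803 1

Derivation:
Executing turtle program step by step:
Start: pos=(10,1), heading=90, pen down
RT 333: heading 90 -> 117
RT 135: heading 117 -> 342
REPEAT 4 [
  -- iteration 1/4 --
  FD 14.4: (10,1) -> (23.695,-3.45) [heading=342, draw]
  BK 5.6: (23.695,-3.45) -> (18.369,-1.719) [heading=342, draw]
  -- iteration 2/4 --
  FD 14.4: (18.369,-1.719) -> (32.065,-6.169) [heading=342, draw]
  BK 5.6: (32.065,-6.169) -> (26.739,-4.439) [heading=342, draw]
  -- iteration 3/4 --
  FD 14.4: (26.739,-4.439) -> (40.434,-8.889) [heading=342, draw]
  BK 5.6: (40.434,-8.889) -> (35.108,-7.158) [heading=342, draw]
  -- iteration 4/4 --
  FD 14.4: (35.108,-7.158) -> (48.803,-11.608) [heading=342, draw]
  BK 5.6: (48.803,-11.608) -> (43.477,-9.877) [heading=342, draw]
]
BK 9.3: (43.477,-9.877) -> (34.632,-7.004) [heading=342, draw]
LT 135: heading 342 -> 117
Final: pos=(34.632,-7.004), heading=117, 9 segment(s) drawn

Segment endpoints: x in {10, 18.369, 23.695, 26.739, 32.065, 34.632, 35.108, 40.434, 43.477, 48.803}, y in {-11.608, -9.877, -8.889, -7.158, -7.004, -6.169, -4.439, -3.45, -1.719, 1}
xmin=10, ymin=-11.608, xmax=48.803, ymax=1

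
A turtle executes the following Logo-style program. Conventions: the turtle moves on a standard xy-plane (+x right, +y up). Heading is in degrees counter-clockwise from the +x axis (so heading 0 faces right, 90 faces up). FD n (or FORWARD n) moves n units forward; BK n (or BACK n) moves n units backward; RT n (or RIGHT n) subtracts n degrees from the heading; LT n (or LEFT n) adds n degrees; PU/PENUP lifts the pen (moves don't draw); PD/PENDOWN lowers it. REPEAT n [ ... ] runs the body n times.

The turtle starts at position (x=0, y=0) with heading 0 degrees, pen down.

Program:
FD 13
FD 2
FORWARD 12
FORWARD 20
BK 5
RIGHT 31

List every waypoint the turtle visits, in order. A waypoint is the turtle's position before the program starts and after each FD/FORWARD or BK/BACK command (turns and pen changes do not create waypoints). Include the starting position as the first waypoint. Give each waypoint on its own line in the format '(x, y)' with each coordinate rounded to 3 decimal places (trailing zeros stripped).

Executing turtle program step by step:
Start: pos=(0,0), heading=0, pen down
FD 13: (0,0) -> (13,0) [heading=0, draw]
FD 2: (13,0) -> (15,0) [heading=0, draw]
FD 12: (15,0) -> (27,0) [heading=0, draw]
FD 20: (27,0) -> (47,0) [heading=0, draw]
BK 5: (47,0) -> (42,0) [heading=0, draw]
RT 31: heading 0 -> 329
Final: pos=(42,0), heading=329, 5 segment(s) drawn
Waypoints (6 total):
(0, 0)
(13, 0)
(15, 0)
(27, 0)
(47, 0)
(42, 0)

Answer: (0, 0)
(13, 0)
(15, 0)
(27, 0)
(47, 0)
(42, 0)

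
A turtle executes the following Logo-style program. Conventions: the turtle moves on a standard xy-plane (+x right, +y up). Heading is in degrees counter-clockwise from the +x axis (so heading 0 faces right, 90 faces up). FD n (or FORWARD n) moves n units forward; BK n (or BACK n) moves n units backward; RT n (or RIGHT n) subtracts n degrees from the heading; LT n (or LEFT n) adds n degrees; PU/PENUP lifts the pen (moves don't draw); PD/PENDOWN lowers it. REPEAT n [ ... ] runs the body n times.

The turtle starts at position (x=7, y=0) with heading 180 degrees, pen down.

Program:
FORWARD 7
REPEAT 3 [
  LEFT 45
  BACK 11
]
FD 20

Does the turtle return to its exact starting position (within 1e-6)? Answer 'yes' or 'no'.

Executing turtle program step by step:
Start: pos=(7,0), heading=180, pen down
FD 7: (7,0) -> (0,0) [heading=180, draw]
REPEAT 3 [
  -- iteration 1/3 --
  LT 45: heading 180 -> 225
  BK 11: (0,0) -> (7.778,7.778) [heading=225, draw]
  -- iteration 2/3 --
  LT 45: heading 225 -> 270
  BK 11: (7.778,7.778) -> (7.778,18.778) [heading=270, draw]
  -- iteration 3/3 --
  LT 45: heading 270 -> 315
  BK 11: (7.778,18.778) -> (0,26.556) [heading=315, draw]
]
FD 20: (0,26.556) -> (14.142,12.414) [heading=315, draw]
Final: pos=(14.142,12.414), heading=315, 5 segment(s) drawn

Start position: (7, 0)
Final position: (14.142, 12.414)
Distance = 14.322; >= 1e-6 -> NOT closed

Answer: no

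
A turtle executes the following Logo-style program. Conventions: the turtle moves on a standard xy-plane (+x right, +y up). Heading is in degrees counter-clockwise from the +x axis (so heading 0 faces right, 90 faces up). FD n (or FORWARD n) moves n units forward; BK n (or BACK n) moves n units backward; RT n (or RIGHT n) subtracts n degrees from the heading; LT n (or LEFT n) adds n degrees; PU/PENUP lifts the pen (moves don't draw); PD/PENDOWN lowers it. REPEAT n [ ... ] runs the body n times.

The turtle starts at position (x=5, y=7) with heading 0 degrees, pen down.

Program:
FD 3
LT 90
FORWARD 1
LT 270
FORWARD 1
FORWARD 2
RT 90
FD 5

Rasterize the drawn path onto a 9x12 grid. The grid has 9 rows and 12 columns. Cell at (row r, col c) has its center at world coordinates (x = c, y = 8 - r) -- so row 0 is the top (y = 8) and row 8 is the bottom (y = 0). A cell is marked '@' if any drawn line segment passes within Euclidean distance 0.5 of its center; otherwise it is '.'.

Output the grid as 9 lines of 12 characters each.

Segment 0: (5,7) -> (8,7)
Segment 1: (8,7) -> (8,8)
Segment 2: (8,8) -> (9,8)
Segment 3: (9,8) -> (11,8)
Segment 4: (11,8) -> (11,3)

Answer: ........@@@@
.....@@@@..@
...........@
...........@
...........@
...........@
............
............
............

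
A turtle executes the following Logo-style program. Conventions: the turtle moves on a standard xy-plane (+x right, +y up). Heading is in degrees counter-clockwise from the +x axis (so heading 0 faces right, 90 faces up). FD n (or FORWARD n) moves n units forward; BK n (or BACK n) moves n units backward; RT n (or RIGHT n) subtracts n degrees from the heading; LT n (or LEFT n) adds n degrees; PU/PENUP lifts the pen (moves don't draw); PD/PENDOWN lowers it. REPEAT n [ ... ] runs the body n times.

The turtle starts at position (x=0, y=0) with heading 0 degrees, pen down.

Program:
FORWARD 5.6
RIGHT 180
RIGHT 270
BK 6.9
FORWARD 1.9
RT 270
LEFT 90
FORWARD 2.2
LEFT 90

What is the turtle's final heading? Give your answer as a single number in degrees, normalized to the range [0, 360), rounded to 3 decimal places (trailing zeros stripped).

Executing turtle program step by step:
Start: pos=(0,0), heading=0, pen down
FD 5.6: (0,0) -> (5.6,0) [heading=0, draw]
RT 180: heading 0 -> 180
RT 270: heading 180 -> 270
BK 6.9: (5.6,0) -> (5.6,6.9) [heading=270, draw]
FD 1.9: (5.6,6.9) -> (5.6,5) [heading=270, draw]
RT 270: heading 270 -> 0
LT 90: heading 0 -> 90
FD 2.2: (5.6,5) -> (5.6,7.2) [heading=90, draw]
LT 90: heading 90 -> 180
Final: pos=(5.6,7.2), heading=180, 4 segment(s) drawn

Answer: 180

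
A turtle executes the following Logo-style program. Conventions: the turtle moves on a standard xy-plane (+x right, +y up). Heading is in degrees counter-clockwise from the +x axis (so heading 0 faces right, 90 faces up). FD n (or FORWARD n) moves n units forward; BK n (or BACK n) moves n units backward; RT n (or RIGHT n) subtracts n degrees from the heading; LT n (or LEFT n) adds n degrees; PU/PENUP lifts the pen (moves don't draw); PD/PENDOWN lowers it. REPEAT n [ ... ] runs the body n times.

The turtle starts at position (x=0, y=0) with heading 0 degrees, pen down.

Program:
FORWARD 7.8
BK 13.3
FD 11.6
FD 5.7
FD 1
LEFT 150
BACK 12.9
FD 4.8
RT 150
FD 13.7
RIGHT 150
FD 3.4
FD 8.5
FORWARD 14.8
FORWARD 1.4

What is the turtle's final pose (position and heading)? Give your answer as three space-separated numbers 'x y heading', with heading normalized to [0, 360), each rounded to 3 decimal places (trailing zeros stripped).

Executing turtle program step by step:
Start: pos=(0,0), heading=0, pen down
FD 7.8: (0,0) -> (7.8,0) [heading=0, draw]
BK 13.3: (7.8,0) -> (-5.5,0) [heading=0, draw]
FD 11.6: (-5.5,0) -> (6.1,0) [heading=0, draw]
FD 5.7: (6.1,0) -> (11.8,0) [heading=0, draw]
FD 1: (11.8,0) -> (12.8,0) [heading=0, draw]
LT 150: heading 0 -> 150
BK 12.9: (12.8,0) -> (23.972,-6.45) [heading=150, draw]
FD 4.8: (23.972,-6.45) -> (19.815,-4.05) [heading=150, draw]
RT 150: heading 150 -> 0
FD 13.7: (19.815,-4.05) -> (33.515,-4.05) [heading=0, draw]
RT 150: heading 0 -> 210
FD 3.4: (33.515,-4.05) -> (30.57,-5.75) [heading=210, draw]
FD 8.5: (30.57,-5.75) -> (23.209,-10) [heading=210, draw]
FD 14.8: (23.209,-10) -> (10.392,-17.4) [heading=210, draw]
FD 1.4: (10.392,-17.4) -> (9.179,-18.1) [heading=210, draw]
Final: pos=(9.179,-18.1), heading=210, 12 segment(s) drawn

Answer: 9.179 -18.1 210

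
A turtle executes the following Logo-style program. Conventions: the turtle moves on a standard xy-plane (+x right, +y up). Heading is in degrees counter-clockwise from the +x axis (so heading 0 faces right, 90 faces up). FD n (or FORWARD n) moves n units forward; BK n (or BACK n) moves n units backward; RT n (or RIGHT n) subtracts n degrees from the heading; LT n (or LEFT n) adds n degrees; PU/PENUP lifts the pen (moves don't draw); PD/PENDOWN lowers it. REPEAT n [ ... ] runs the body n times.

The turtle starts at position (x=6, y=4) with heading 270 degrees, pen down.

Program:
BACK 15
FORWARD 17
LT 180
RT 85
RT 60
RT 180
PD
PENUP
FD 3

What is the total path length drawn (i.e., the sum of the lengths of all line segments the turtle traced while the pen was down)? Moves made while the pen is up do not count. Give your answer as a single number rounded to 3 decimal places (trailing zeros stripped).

Executing turtle program step by step:
Start: pos=(6,4), heading=270, pen down
BK 15: (6,4) -> (6,19) [heading=270, draw]
FD 17: (6,19) -> (6,2) [heading=270, draw]
LT 180: heading 270 -> 90
RT 85: heading 90 -> 5
RT 60: heading 5 -> 305
RT 180: heading 305 -> 125
PD: pen down
PU: pen up
FD 3: (6,2) -> (4.279,4.457) [heading=125, move]
Final: pos=(4.279,4.457), heading=125, 2 segment(s) drawn

Segment lengths:
  seg 1: (6,4) -> (6,19), length = 15
  seg 2: (6,19) -> (6,2), length = 17
Total = 32

Answer: 32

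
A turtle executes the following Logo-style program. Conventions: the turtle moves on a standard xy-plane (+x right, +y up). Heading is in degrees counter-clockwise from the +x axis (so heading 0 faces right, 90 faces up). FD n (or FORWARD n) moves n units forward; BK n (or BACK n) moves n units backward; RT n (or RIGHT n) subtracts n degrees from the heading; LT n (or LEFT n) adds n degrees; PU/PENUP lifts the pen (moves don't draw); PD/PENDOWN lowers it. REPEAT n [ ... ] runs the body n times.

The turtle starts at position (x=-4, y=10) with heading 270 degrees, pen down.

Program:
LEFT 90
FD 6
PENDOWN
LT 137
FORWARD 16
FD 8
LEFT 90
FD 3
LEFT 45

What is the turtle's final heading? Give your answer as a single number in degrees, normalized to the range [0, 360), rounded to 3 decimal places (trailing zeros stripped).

Answer: 272

Derivation:
Executing turtle program step by step:
Start: pos=(-4,10), heading=270, pen down
LT 90: heading 270 -> 0
FD 6: (-4,10) -> (2,10) [heading=0, draw]
PD: pen down
LT 137: heading 0 -> 137
FD 16: (2,10) -> (-9.702,20.912) [heading=137, draw]
FD 8: (-9.702,20.912) -> (-15.552,26.368) [heading=137, draw]
LT 90: heading 137 -> 227
FD 3: (-15.552,26.368) -> (-17.598,24.174) [heading=227, draw]
LT 45: heading 227 -> 272
Final: pos=(-17.598,24.174), heading=272, 4 segment(s) drawn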